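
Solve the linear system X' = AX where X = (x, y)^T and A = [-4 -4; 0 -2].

x(t) = -2c_1e^(-2t) + c_2e^(-4t), y(t) = c_1e^(-2t)

Coefficient matrix A = [[-4, -4], [0, -2]].
Characteristic polynomial det(A - λI) = λ^2 + 6λ + 8 = 0.
Eigenvalues λ = -2, -4.
For λ=-2: (A-λI) row 1 is [-2, -4], so an eigenvector is (-2, 1).
For λ=-4: (A-λI) row 1 is [0, -4], so an eigenvector is (1, 0).
General solution: c_1e^(-2t)(-2,1) + c_2e^(-4t)(1,0).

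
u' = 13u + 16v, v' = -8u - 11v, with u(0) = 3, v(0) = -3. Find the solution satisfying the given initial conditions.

u(t) = 3e^(-3t), v(t) = -3e^(-3t)

Coefficient matrix A = [[13, 16], [-8, -11]].
Characteristic polynomial det(A - λI) = λ^2 - 2λ - 15 = 0.
Eigenvalues λ = 5, -3.
For λ=5: (A-λI) row 1 is [8, 16], so an eigenvector is (-2, 1).
For λ=-3: (A-λI) row 1 is [16, 16], so an eigenvector is (1, -1).
General solution: c_1e^(5t)(-2,1) + c_2e^(-3t)(1,-1).
Applying u(0)=3, v(0)=-3 gives c_1=0, c_2=3.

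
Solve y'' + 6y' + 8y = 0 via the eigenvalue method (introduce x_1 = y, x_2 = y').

y(t) = C_1e^(-2t) + C_2e^(-4t)

Let x_1 = y, x_2 = y'. Then x_1' = x_2 and x_2' = -8x_1 - 6x_2.
A = [[0,1],[-8,-6]]; det(A-λI) = λ^2 + 6λ + 8.
Eigenvalues λ = -2, -4 with eigenvectors (1,-2), (1,-4).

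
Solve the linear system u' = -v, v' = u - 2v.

u(t) = K_1e^(-t) + K_2te^(-t) - K_2e^(-t), v(t) = K_1e^(-t) + K_2te^(-t) - 2K_2e^(-t)

Coefficient matrix A = [[0, -1], [1, -2]].
Characteristic polynomial det(A - λI) = λ^2 + 2λ + 1 = 0.
Single eigenvalue λ = -1 with algebraic multiplicity 2.
Eigenvector v = (1,1); generalized eigenvector w with (A-λI)w=v is (-1,-2).
General solution: e^(-t)[K_1·v + K_2·(t·v + w)].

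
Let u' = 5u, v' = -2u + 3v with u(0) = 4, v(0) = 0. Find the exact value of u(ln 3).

A = [[5,0],[-2,3]]; eigenvalues λ = 3, 5.
Eigenvectors: (0,-1) for λ=3, (1,-1) for λ=5.
From the initial condition, c_1 = -4, c_2 = 4.
u(ln 3) = (-4)(3^3)(0) + (4)(3^5)(1) = 972.

972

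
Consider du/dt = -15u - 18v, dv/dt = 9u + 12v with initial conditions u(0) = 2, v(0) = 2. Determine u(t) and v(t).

u(t) = -6e^(3t) + 8e^(-6t), v(t) = 6e^(3t) - 4e^(-6t)

Coefficient matrix A = [[-15, -18], [9, 12]].
Characteristic polynomial det(A - λI) = λ^2 + 3λ - 18 = 0.
Eigenvalues λ = 3, -6.
For λ=3: (A-λI) row 1 is [-18, -18], so an eigenvector is (1, -1).
For λ=-6: (A-λI) row 1 is [-9, -18], so an eigenvector is (2, -1).
General solution: K_1e^(3t)(1,-1) + K_2e^(-6t)(2,-1).
Applying u(0)=2, v(0)=2 gives K_1=-6, K_2=4.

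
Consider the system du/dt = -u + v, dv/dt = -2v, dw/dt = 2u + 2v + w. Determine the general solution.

u(t) = c_1e^(-t) - c_2e^(-2t), v(t) = c_2e^(-2t), w(t) = -c_1e^(-t) + c_3e^(t)

Coefficient matrix A = [[-1, 1, 0], [0, -2, 0], [2, 2, 1]].
det(A - λI) = 0 gives eigenvalues λ = -1, -2, 1.
For λ=-1: eigenvector (1,0,-1).
For λ=-2: eigenvector (-1,1,0).
For λ=1: eigenvector (0,0,1).
General solution: c_1e^(-t)(1,0,-1) + c_2e^(-2t)(-1,1,0) + c_3e^(t)(0,0,1).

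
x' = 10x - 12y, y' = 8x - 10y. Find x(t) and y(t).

x(t) = -K_1e^(-2t) - 3K_2e^(2t), y(t) = -K_1e^(-2t) - 2K_2e^(2t)

Coefficient matrix A = [[10, -12], [8, -10]].
Characteristic polynomial det(A - λI) = λ^2 - 4 = 0.
Eigenvalues λ = -2, 2.
For λ=-2: (A-λI) row 1 is [12, -12], so an eigenvector is (-1, -1).
For λ=2: (A-λI) row 1 is [8, -12], so an eigenvector is (-3, -2).
General solution: K_1e^(-2t)(-1,-1) + K_2e^(2t)(-3,-2).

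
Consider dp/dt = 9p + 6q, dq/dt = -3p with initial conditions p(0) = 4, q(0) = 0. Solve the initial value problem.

Coefficient matrix A = [[9, 6], [-3, 0]].
Characteristic polynomial det(A - λI) = λ^2 - 9λ + 18 = 0.
Eigenvalues λ = 6, 3.
For λ=6: (A-λI) row 1 is [3, 6], so an eigenvector is (2, -1).
For λ=3: (A-λI) row 1 is [6, 6], so an eigenvector is (1, -1).
General solution: K_1e^(6t)(2,-1) + K_2e^(3t)(1,-1).
Applying p(0)=4, q(0)=0 gives K_1=4, K_2=-4.

p(t) = 8e^(6t) - 4e^(3t), q(t) = -4e^(6t) + 4e^(3t)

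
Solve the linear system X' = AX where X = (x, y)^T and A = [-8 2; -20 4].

Coefficient matrix A = [[-8, 2], [-20, 4]].
Characteristic polynomial det(A - λI) = λ^2 + 4λ + 8 = 0.
Eigenvalues λ = -2 ± 2i (complex conjugate pair).
For λ=-2+2i: an eigenvector is (0,-1) - i(-1,-3) = (0 + i, -1 + 3i).
A real fundamental pair from Re and Im of e^((-2+2i)t)v: X_1 = e^(-2t)(cos(2t)·(0,-1) + sin(2t)·(-1,-3)), X_2 = e^(-2t)(sin(2t)·(0,-1) - cos(2t)·(-1,-3)).
General solution: K_1X_1 + K_2X_2.

x(t) = -K_1e^(-2t)sin(2t) + K_2e^(-2t)cos(2t), y(t) = -3K_1e^(-2t)sin(2t) - K_1e^(-2t)cos(2t) - K_2e^(-2t)sin(2t) + 3K_2e^(-2t)cos(2t)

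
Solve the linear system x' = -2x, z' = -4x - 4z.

x(t) = -K_1e^(-2t), z(t) = 2K_1e^(-2t) + K_2e^(-4t)

Coefficient matrix A = [[-2, 0], [-4, -4]].
Characteristic polynomial det(A - λI) = λ^2 + 6λ + 8 = 0.
Eigenvalues λ = -2, -4.
For λ=-2: (A-λI) row 2 is [-4, -2], so an eigenvector is (-1, 2).
For λ=-4: (A-λI) row 1 is [2, 0], so an eigenvector is (0, 1).
General solution: K_1e^(-2t)(-1,2) + K_2e^(-4t)(0,1).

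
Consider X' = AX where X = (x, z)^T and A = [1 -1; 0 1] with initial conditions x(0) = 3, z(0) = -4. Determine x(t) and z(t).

x(t) = 4te^(t) + 3e^(t), z(t) = -4e^(t)

Coefficient matrix A = [[1, -1], [0, 1]].
Characteristic polynomial det(A - λI) = λ^2 - 2λ + 1 = 0.
Single eigenvalue λ = 1 with algebraic multiplicity 2.
Eigenvector v = (-1,0); generalized eigenvector w with (A-λI)w=v is (-1,1).
General solution: e^(t)[C_1·v + C_2·(t·v + w)].
Applying x(0)=3, z(0)=-4 gives C_1=1, C_2=-4.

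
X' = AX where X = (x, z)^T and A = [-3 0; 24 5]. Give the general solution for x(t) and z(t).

Coefficient matrix A = [[-3, 0], [24, 5]].
Characteristic polynomial det(A - λI) = λ^2 - 2λ - 15 = 0.
Eigenvalues λ = -3, 5.
For λ=-3: (A-λI) row 2 is [24, 8], so an eigenvector is (-1, 3).
For λ=5: (A-λI) row 1 is [-8, 0], so an eigenvector is (0, 1).
General solution: C_1e^(-3t)(-1,3) + C_2e^(5t)(0,1).

x(t) = -C_1e^(-3t), z(t) = 3C_1e^(-3t) + C_2e^(5t)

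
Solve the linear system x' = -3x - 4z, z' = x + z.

Coefficient matrix A = [[-3, -4], [1, 1]].
Characteristic polynomial det(A - λI) = λ^2 + 2λ + 1 = 0.
Single eigenvalue λ = -1 with algebraic multiplicity 2.
Eigenvector v = (-2,1); generalized eigenvector w with (A-λI)w=v is (-1,1).
General solution: e^(-t)[c_1·v + c_2·(t·v + w)].

x(t) = -2c_1e^(-t) - 2c_2te^(-t) - c_2e^(-t), z(t) = c_1e^(-t) + c_2te^(-t) + c_2e^(-t)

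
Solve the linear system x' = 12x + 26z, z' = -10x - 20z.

x(t) = -2c_1e^(-4t)sin(2t) + 3c_1e^(-4t)cos(2t) + 3c_2e^(-4t)sin(2t) + 2c_2e^(-4t)cos(2t), z(t) = c_1e^(-4t)sin(2t) - 2c_1e^(-4t)cos(2t) - 2c_2e^(-4t)sin(2t) - c_2e^(-4t)cos(2t)

Coefficient matrix A = [[12, 26], [-10, -20]].
Characteristic polynomial det(A - λI) = λ^2 + 8λ + 20 = 0.
Eigenvalues λ = -4 ± 2i (complex conjugate pair).
For λ=-4+2i: an eigenvector is (3,-2) - i(-2,1) = (3 + 2i, -2 - i).
A real fundamental pair from Re and Im of e^((-4+2i)t)v: X_1 = e^(-4t)(cos(2t)·(3,-2) + sin(2t)·(-2,1)), X_2 = e^(-4t)(sin(2t)·(3,-2) - cos(2t)·(-2,1)).
General solution: c_1X_1 + c_2X_2.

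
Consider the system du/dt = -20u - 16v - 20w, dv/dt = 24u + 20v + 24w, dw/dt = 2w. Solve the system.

u(t) = -K_1e^(-4t) + 2K_2e^(2t) + 2K_3e^(4t), v(t) = K_1e^(-4t) - 4K_2e^(2t) - 3K_3e^(4t), w(t) = K_2e^(2t)

Coefficient matrix A = [[-20, -16, -20], [24, 20, 24], [0, 0, 2]].
det(A - λI) = 0 gives eigenvalues λ = -4, 2, 4.
For λ=-4: eigenvector (-1,1,0).
For λ=2: eigenvector (2,-4,1).
For λ=4: eigenvector (2,-3,0).
General solution: K_1e^(-4t)(-1,1,0) + K_2e^(2t)(2,-4,1) + K_3e^(4t)(2,-3,0).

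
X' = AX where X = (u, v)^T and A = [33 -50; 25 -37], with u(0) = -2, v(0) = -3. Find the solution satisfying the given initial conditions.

Coefficient matrix A = [[33, -50], [25, -37]].
Characteristic polynomial det(A - λI) = λ^2 + 4λ + 29 = 0.
Eigenvalues λ = -2 ± 5i (complex conjugate pair).
For λ=-2+5i: an eigenvector is (-1,-1) - i(3,2) = (-1 - 3i, -1 - 2i).
A real fundamental pair from Re and Im of e^((-2+5i)t)v: X_1 = e^(-2t)(cos(5t)·(-1,-1) + sin(5t)·(3,2)), X_2 = e^(-2t)(sin(5t)·(-1,-1) - cos(5t)·(3,2)).
General solution: C_1X_1 + C_2X_2.
Applying u(0)=-2, v(0)=-3 gives C_1=5, C_2=-1.

u(t) = 16e^(-2t)sin(5t) - 2e^(-2t)cos(5t), v(t) = 11e^(-2t)sin(5t) - 3e^(-2t)cos(5t)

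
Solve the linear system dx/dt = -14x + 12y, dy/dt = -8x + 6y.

Coefficient matrix A = [[-14, 12], [-8, 6]].
Characteristic polynomial det(A - λI) = λ^2 + 8λ + 12 = 0.
Eigenvalues λ = -2, -6.
For λ=-2: (A-λI) row 1 is [-12, 12], so an eigenvector is (-1, -1).
For λ=-6: (A-λI) row 1 is [-8, 12], so an eigenvector is (-3, -2).
General solution: c_1e^(-2t)(-1,-1) + c_2e^(-6t)(-3,-2).

x(t) = -c_1e^(-2t) - 3c_2e^(-6t), y(t) = -c_1e^(-2t) - 2c_2e^(-6t)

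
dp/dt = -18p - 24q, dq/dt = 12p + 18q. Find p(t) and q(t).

p(t) = c_1e^(6t) - 2c_2e^(-6t), q(t) = -c_1e^(6t) + c_2e^(-6t)

Coefficient matrix A = [[-18, -24], [12, 18]].
Characteristic polynomial det(A - λI) = λ^2 - 36 = 0.
Eigenvalues λ = 6, -6.
For λ=6: (A-λI) row 1 is [-24, -24], so an eigenvector is (1, -1).
For λ=-6: (A-λI) row 1 is [-12, -24], so an eigenvector is (-2, 1).
General solution: c_1e^(6t)(1,-1) + c_2e^(-6t)(-2,1).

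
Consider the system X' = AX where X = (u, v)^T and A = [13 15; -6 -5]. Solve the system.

Coefficient matrix A = [[13, 15], [-6, -5]].
Characteristic polynomial det(A - λI) = λ^2 - 8λ + 25 = 0.
Eigenvalues λ = 4 ± 3i (complex conjugate pair).
For λ=4+3i: an eigenvector is (2,-1) - i(1,-1) = (2 - i, -1 + i).
A real fundamental pair from Re and Im of e^((4+3i)t)v: X_1 = e^(4t)(cos(3t)·(2,-1) + sin(3t)·(1,-1)), X_2 = e^(4t)(sin(3t)·(2,-1) - cos(3t)·(1,-1)).
General solution: C_1X_1 + C_2X_2.

u(t) = C_1e^(4t)sin(3t) + 2C_1e^(4t)cos(3t) + 2C_2e^(4t)sin(3t) - C_2e^(4t)cos(3t), v(t) = -C_1e^(4t)sin(3t) - C_1e^(4t)cos(3t) - C_2e^(4t)sin(3t) + C_2e^(4t)cos(3t)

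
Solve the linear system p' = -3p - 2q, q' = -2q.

p(t) = 2K_1e^(-2t) - K_2e^(-3t), q(t) = -K_1e^(-2t)

Coefficient matrix A = [[-3, -2], [0, -2]].
Characteristic polynomial det(A - λI) = λ^2 + 5λ + 6 = 0.
Eigenvalues λ = -2, -3.
For λ=-2: (A-λI) row 1 is [-1, -2], so an eigenvector is (2, -1).
For λ=-3: (A-λI) row 1 is [0, -2], so an eigenvector is (-1, 0).
General solution: K_1e^(-2t)(2,-1) + K_2e^(-3t)(-1,0).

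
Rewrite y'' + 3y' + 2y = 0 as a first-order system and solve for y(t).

Let x_1 = y, x_2 = y'. Then x_1' = x_2 and x_2' = -2x_1 - 3x_2.
A = [[0,1],[-2,-3]]; det(A-λI) = λ^2 + 3λ + 2.
Eigenvalues λ = -1, -2 with eigenvectors (1,-1), (1,-2).

y(t) = c_1e^(-t) + c_2e^(-2t)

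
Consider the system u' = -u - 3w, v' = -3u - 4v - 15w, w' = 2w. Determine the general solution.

u(t) = -C_1e^(2t) + C_3e^(-t), v(t) = -2C_1e^(2t) + C_2e^(-4t) - C_3e^(-t), w(t) = C_1e^(2t)

Coefficient matrix A = [[-1, 0, -3], [-3, -4, -15], [0, 0, 2]].
det(A - λI) = 0 gives eigenvalues λ = 2, -4, -1.
For λ=2: eigenvector (-1,-2,1).
For λ=-4: eigenvector (0,1,0).
For λ=-1: eigenvector (1,-1,0).
General solution: C_1e^(2t)(-1,-2,1) + C_2e^(-4t)(0,1,0) + C_3e^(-t)(1,-1,0).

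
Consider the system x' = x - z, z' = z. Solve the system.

Coefficient matrix A = [[1, -1], [0, 1]].
Characteristic polynomial det(A - λI) = λ^2 - 2λ + 1 = 0.
Single eigenvalue λ = 1 with algebraic multiplicity 2.
Eigenvector v = (1,0); generalized eigenvector w with (A-λI)w=v is (-2,-1).
General solution: e^(t)[c_1·v + c_2·(t·v + w)].

x(t) = c_1e^(t) + c_2te^(t) - 2c_2e^(t), z(t) = -c_2e^(t)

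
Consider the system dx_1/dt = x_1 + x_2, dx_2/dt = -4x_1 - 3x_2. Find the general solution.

Coefficient matrix A = [[1, 1], [-4, -3]].
Characteristic polynomial det(A - λI) = λ^2 + 2λ + 1 = 0.
Single eigenvalue λ = -1 with algebraic multiplicity 2.
Eigenvector v = (-1,2); generalized eigenvector w with (A-λI)w=v is (1,-3).
General solution: e^(-t)[K_1·v + K_2·(t·v + w)].

x_1(t) = -K_1e^(-t) - K_2te^(-t) + K_2e^(-t), x_2(t) = 2K_1e^(-t) + 2K_2te^(-t) - 3K_2e^(-t)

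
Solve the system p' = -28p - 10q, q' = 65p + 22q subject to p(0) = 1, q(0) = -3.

p(t) = e^(-3t)sin(5t) + e^(-3t)cos(5t), q(t) = -2e^(-3t)sin(5t) - 3e^(-3t)cos(5t)

Coefficient matrix A = [[-28, -10], [65, 22]].
Characteristic polynomial det(A - λI) = λ^2 + 6λ + 34 = 0.
Eigenvalues λ = -3 ± 5i (complex conjugate pair).
For λ=-3+5i: an eigenvector is (-1,3) - i(-1,2) = (-1 + i, 3 - 2i).
A real fundamental pair from Re and Im of e^((-3+5i)t)v: X_1 = e^(-3t)(cos(5t)·(-1,3) + sin(5t)·(-1,2)), X_2 = e^(-3t)(sin(5t)·(-1,3) - cos(5t)·(-1,2)).
General solution: c_1X_1 + c_2X_2.
Applying p(0)=1, q(0)=-3 gives c_1=-1, c_2=0.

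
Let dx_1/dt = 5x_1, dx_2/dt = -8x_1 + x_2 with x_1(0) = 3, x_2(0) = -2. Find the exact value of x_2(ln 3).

A = [[5,0],[-8,1]]; eigenvalues λ = 5, 1.
Eigenvectors: (-1,2) for λ=5, (0,-1) for λ=1.
From the initial condition, c_1 = -3, c_2 = -4.
x_2(ln 3) = (-3)(3^5)(2) + (-4)(3^1)(-1) = -1446.

-1446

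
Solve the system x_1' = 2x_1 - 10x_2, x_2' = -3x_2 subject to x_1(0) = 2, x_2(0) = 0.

x_1(t) = 2e^(2t), x_2(t) = 0

Coefficient matrix A = [[2, -10], [0, -3]].
Characteristic polynomial det(A - λI) = λ^2 + λ - 6 = 0.
Eigenvalues λ = 2, -3.
For λ=2: (A-λI) row 1 is [0, -10], so an eigenvector is (1, 0).
For λ=-3: (A-λI) row 1 is [5, -10], so an eigenvector is (2, 1).
General solution: C_1e^(2t)(1,0) + C_2e^(-3t)(2,1).
Applying x_1(0)=2, x_2(0)=0 gives C_1=2, C_2=0.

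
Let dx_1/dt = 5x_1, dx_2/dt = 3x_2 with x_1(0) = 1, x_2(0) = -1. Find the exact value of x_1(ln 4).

A = [[5,0],[0,3]]; eigenvalues λ = 3, 5.
Eigenvectors: (0,1) for λ=3, (-1,0) for λ=5.
From the initial condition, c_1 = -1, c_2 = -1.
x_1(ln 4) = (-1)(4^3)(0) + (-1)(4^5)(-1) = 1024.

1024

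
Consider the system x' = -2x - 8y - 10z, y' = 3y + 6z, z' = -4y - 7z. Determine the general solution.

Coefficient matrix A = [[-2, -8, -10], [0, 3, 6], [0, -4, -7]].
det(A - λI) = 0 gives eigenvalues λ = -2, -1, -3.
For λ=-2: eigenvector (1,0,0).
For λ=-1: eigenvector (-4,3,-2).
For λ=-3: eigenvector (2,-1,1).
General solution: c_1e^(-2t)(1,0,0) + c_2e^(-t)(-4,3,-2) + c_3e^(-3t)(2,-1,1).

x(t) = c_1e^(-2t) - 4c_2e^(-t) + 2c_3e^(-3t), y(t) = 3c_2e^(-t) - c_3e^(-3t), z(t) = -2c_2e^(-t) + c_3e^(-3t)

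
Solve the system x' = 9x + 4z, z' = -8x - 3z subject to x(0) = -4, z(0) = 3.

x(t) = -5e^(5t) + e^(t), z(t) = 5e^(5t) - 2e^(t)

Coefficient matrix A = [[9, 4], [-8, -3]].
Characteristic polynomial det(A - λI) = λ^2 - 6λ + 5 = 0.
Eigenvalues λ = 5, 1.
For λ=5: (A-λI) row 1 is [4, 4], so an eigenvector is (-1, 1).
For λ=1: (A-λI) row 1 is [8, 4], so an eigenvector is (-1, 2).
General solution: c_1e^(5t)(-1,1) + c_2e^(t)(-1,2).
Applying x(0)=-4, z(0)=3 gives c_1=5, c_2=-1.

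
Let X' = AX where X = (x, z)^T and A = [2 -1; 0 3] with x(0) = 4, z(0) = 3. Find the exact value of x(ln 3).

-18

A = [[2,-1],[0,3]]; eigenvalues λ = 2, 3.
Eigenvectors: (-1,0) for λ=2, (1,-1) for λ=3.
From the initial condition, c_1 = -7, c_2 = -3.
x(ln 3) = (-7)(3^2)(-1) + (-3)(3^3)(1) = -18.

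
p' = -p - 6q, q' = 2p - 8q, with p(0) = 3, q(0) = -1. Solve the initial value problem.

p(t) = 18e^(-4t) - 15e^(-5t), q(t) = 9e^(-4t) - 10e^(-5t)

Coefficient matrix A = [[-1, -6], [2, -8]].
Characteristic polynomial det(A - λI) = λ^2 + 9λ + 20 = 0.
Eigenvalues λ = -4, -5.
For λ=-4: (A-λI) row 1 is [3, -6], so an eigenvector is (2, 1).
For λ=-5: (A-λI) row 1 is [4, -6], so an eigenvector is (-3, -2).
General solution: C_1e^(-4t)(2,1) + C_2e^(-5t)(-3,-2).
Applying p(0)=3, q(0)=-1 gives C_1=9, C_2=5.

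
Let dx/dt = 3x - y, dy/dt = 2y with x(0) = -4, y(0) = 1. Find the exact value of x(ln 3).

A = [[3,-1],[0,2]]; eigenvalues λ = 2, 3.
Eigenvectors: (-1,-1) for λ=2, (1,0) for λ=3.
From the initial condition, c_1 = -1, c_2 = -5.
x(ln 3) = (-1)(3^2)(-1) + (-5)(3^3)(1) = -126.

-126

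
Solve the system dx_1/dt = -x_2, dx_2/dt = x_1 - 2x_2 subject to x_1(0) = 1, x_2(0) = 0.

Coefficient matrix A = [[0, -1], [1, -2]].
Characteristic polynomial det(A - λI) = λ^2 + 2λ + 1 = 0.
Single eigenvalue λ = -1 with algebraic multiplicity 2.
Eigenvector v = (1,1); generalized eigenvector w with (A-λI)w=v is (3,2).
General solution: e^(-t)[C_1·v + C_2·(t·v + w)].
Applying x_1(0)=1, x_2(0)=0 gives C_1=-2, C_2=1.

x_1(t) = te^(-t) + e^(-t), x_2(t) = te^(-t)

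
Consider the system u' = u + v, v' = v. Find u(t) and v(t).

Coefficient matrix A = [[1, 1], [0, 1]].
Characteristic polynomial det(A - λI) = λ^2 - 2λ + 1 = 0.
Single eigenvalue λ = 1 with algebraic multiplicity 2.
Eigenvector v = (1,0); generalized eigenvector w with (A-λI)w=v is (2,1).
General solution: e^(t)[c_1·v + c_2·(t·v + w)].

u(t) = c_1e^(t) + c_2te^(t) + 2c_2e^(t), v(t) = c_2e^(t)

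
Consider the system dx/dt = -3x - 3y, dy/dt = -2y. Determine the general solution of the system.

x(t) = 3K_1e^(-2t) - K_2e^(-3t), y(t) = -K_1e^(-2t)

Coefficient matrix A = [[-3, -3], [0, -2]].
Characteristic polynomial det(A - λI) = λ^2 + 5λ + 6 = 0.
Eigenvalues λ = -2, -3.
For λ=-2: (A-λI) row 1 is [-1, -3], so an eigenvector is (3, -1).
For λ=-3: (A-λI) row 1 is [0, -3], so an eigenvector is (-1, 0).
General solution: K_1e^(-2t)(3,-1) + K_2e^(-3t)(-1,0).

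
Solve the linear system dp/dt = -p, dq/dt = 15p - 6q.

p(t) = C_1e^(-t), q(t) = 3C_1e^(-t) - C_2e^(-6t)

Coefficient matrix A = [[-1, 0], [15, -6]].
Characteristic polynomial det(A - λI) = λ^2 + 7λ + 6 = 0.
Eigenvalues λ = -1, -6.
For λ=-1: (A-λI) row 2 is [15, -5], so an eigenvector is (1, 3).
For λ=-6: (A-λI) row 1 is [5, 0], so an eigenvector is (0, -1).
General solution: C_1e^(-t)(1,3) + C_2e^(-6t)(0,-1).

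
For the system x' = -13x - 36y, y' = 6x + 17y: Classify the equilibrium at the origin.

A = [[-13,-36],[6,17]]; det(A-λI) = λ^2 - 4λ - 5.
λ = 5, -1: opposite signs.

saddle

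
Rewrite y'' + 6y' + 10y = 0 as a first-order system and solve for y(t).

y(t) = K_1e^(-3t)cos(t) + K_2e^(-3t)sin(t)

Let x_1 = y, x_2 = y'. Then x_1' = x_2 and x_2' = -10x_1 - 6x_2.
A = [[0,1],[-10,-6]]; det(A-λI) = λ^2 + 6λ + 10.
Eigenvalues λ = -3 ± i.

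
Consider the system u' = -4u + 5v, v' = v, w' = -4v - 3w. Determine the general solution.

Coefficient matrix A = [[-4, 5, 0], [0, 1, 0], [0, -4, -3]].
det(A - λI) = 0 gives eigenvalues λ = -3, -4, 1.
For λ=-3: eigenvector (0,0,1).
For λ=-4: eigenvector (-1,0,0).
For λ=1: eigenvector (1,1,-1).
General solution: c_1e^(-3t)(0,0,1) + c_2e^(-4t)(-1,0,0) + c_3e^(t)(1,1,-1).

u(t) = -c_2e^(-4t) + c_3e^(t), v(t) = c_3e^(t), w(t) = c_1e^(-3t) - c_3e^(t)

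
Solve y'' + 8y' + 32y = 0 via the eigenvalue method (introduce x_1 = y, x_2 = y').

Let x_1 = y, x_2 = y'. Then x_1' = x_2 and x_2' = -32x_1 - 8x_2.
A = [[0,1],[-32,-8]]; det(A-λI) = λ^2 + 8λ + 32.
Eigenvalues λ = -4 ± 4i.

y(t) = K_1e^(-4t)cos(4t) + K_2e^(-4t)sin(4t)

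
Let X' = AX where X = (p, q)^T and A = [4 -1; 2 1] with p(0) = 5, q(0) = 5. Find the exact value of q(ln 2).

40

A = [[4,-1],[2,1]]; eigenvalues λ = 2, 3.
Eigenvectors: (-1,-2) for λ=2, (-1,-1) for λ=3.
From the initial condition, c_1 = 0, c_2 = -5.
q(ln 2) = (0)(2^2)(-2) + (-5)(2^3)(-1) = 40.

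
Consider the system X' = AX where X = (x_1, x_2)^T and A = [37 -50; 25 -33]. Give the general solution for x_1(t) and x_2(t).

x_1(t) = -C_1e^(2t)sin(5t) - 3C_1e^(2t)cos(5t) - 3C_2e^(2t)sin(5t) + C_2e^(2t)cos(5t), x_2(t) = -C_1e^(2t)sin(5t) - 2C_1e^(2t)cos(5t) - 2C_2e^(2t)sin(5t) + C_2e^(2t)cos(5t)

Coefficient matrix A = [[37, -50], [25, -33]].
Characteristic polynomial det(A - λI) = λ^2 - 4λ + 29 = 0.
Eigenvalues λ = 2 ± 5i (complex conjugate pair).
For λ=2+5i: an eigenvector is (-3,-2) - i(-1,-1) = (-3 + i, -2 + i).
A real fundamental pair from Re and Im of e^((2+5i)t)v: X_1 = e^(2t)(cos(5t)·(-3,-2) + sin(5t)·(-1,-1)), X_2 = e^(2t)(sin(5t)·(-3,-2) - cos(5t)·(-1,-1)).
General solution: C_1X_1 + C_2X_2.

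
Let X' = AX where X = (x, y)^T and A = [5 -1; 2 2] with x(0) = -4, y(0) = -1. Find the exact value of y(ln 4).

A = [[5,-1],[2,2]]; eigenvalues λ = 4, 3.
Eigenvectors: (-1,-1) for λ=4, (1,2) for λ=3.
From the initial condition, c_1 = 7, c_2 = 3.
y(ln 4) = (7)(4^4)(-1) + (3)(4^3)(2) = -1408.

-1408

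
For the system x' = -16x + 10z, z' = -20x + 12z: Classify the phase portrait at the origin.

A = [[-16,10],[-20,12]]; det(A-λI) = λ^2 + 4λ + 8.
λ = -2 ± 2i: negative real part.

stable spiral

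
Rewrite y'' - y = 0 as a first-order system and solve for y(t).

y(t) = c_1e^(t) + c_2e^(-t)

Let x_1 = y, x_2 = y'. Then x_1' = x_2 and x_2' = x_1.
A = [[0,1],[1,0]]; det(A-λI) = λ^2 - 1.
Eigenvalues λ = 1, -1 with eigenvectors (1,1), (1,-1).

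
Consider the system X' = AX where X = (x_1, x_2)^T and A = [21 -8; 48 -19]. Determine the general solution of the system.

x_1(t) = c_1e^(-3t) + c_2e^(5t), x_2(t) = 3c_1e^(-3t) + 2c_2e^(5t)

Coefficient matrix A = [[21, -8], [48, -19]].
Characteristic polynomial det(A - λI) = λ^2 - 2λ - 15 = 0.
Eigenvalues λ = -3, 5.
For λ=-3: (A-λI) row 1 is [24, -8], so an eigenvector is (1, 3).
For λ=5: (A-λI) row 1 is [16, -8], so an eigenvector is (1, 2).
General solution: c_1e^(-3t)(1,3) + c_2e^(5t)(1,2).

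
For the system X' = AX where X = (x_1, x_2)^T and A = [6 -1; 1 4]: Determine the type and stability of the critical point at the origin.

unstable improper node

A = [[6,-1],[1,4]]; det(A-λI) = λ^2 - 10λ + 25.
repeated λ = 5 with a single eigenvector.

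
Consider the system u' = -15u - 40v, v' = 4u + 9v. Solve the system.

u(t) = K_1e^(-3t)sin(4t) + 3K_1e^(-3t)cos(4t) + 3K_2e^(-3t)sin(4t) - K_2e^(-3t)cos(4t), v(t) = -K_1e^(-3t)cos(4t) - K_2e^(-3t)sin(4t)

Coefficient matrix A = [[-15, -40], [4, 9]].
Characteristic polynomial det(A - λI) = λ^2 + 6λ + 25 = 0.
Eigenvalues λ = -3 ± 4i (complex conjugate pair).
For λ=-3+4i: an eigenvector is (3,-1) - i(1,0) = (3 - i, -1).
A real fundamental pair from Re and Im of e^((-3+4i)t)v: X_1 = e^(-3t)(cos(4t)·(3,-1) + sin(4t)·(1,0)), X_2 = e^(-3t)(sin(4t)·(3,-1) - cos(4t)·(1,0)).
General solution: K_1X_1 + K_2X_2.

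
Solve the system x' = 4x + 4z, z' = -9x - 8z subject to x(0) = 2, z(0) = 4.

x(t) = 28te^(-2t) + 2e^(-2t), z(t) = -42te^(-2t) + 4e^(-2t)

Coefficient matrix A = [[4, 4], [-9, -8]].
Characteristic polynomial det(A - λI) = λ^2 + 4λ + 4 = 0.
Single eigenvalue λ = -2 with algebraic multiplicity 2.
Eigenvector v = (2,-3); generalized eigenvector w with (A-λI)w=v is (-1,2).
General solution: e^(-2t)[c_1·v + c_2·(t·v + w)].
Applying x(0)=2, z(0)=4 gives c_1=8, c_2=14.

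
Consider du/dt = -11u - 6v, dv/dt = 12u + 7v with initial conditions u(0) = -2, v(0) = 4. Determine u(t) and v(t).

Coefficient matrix A = [[-11, -6], [12, 7]].
Characteristic polynomial det(A - λI) = λ^2 + 4λ - 5 = 0.
Eigenvalues λ = 1, -5.
For λ=1: (A-λI) row 1 is [-12, -6], so an eigenvector is (-1, 2).
For λ=-5: (A-λI) row 1 is [-6, -6], so an eigenvector is (1, -1).
General solution: c_1e^(t)(-1,2) + c_2e^(-5t)(1,-1).
Applying u(0)=-2, v(0)=4 gives c_1=2, c_2=0.

u(t) = -2e^(t), v(t) = 4e^(t)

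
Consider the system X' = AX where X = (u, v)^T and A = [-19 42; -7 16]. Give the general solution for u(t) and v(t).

Coefficient matrix A = [[-19, 42], [-7, 16]].
Characteristic polynomial det(A - λI) = λ^2 + 3λ - 10 = 0.
Eigenvalues λ = -5, 2.
For λ=-5: (A-λI) row 1 is [-14, 42], so an eigenvector is (-3, -1).
For λ=2: (A-λI) row 1 is [-21, 42], so an eigenvector is (2, 1).
General solution: C_1e^(-5t)(-3,-1) + C_2e^(2t)(2,1).

u(t) = -3C_1e^(-5t) + 2C_2e^(2t), v(t) = -C_1e^(-5t) + C_2e^(2t)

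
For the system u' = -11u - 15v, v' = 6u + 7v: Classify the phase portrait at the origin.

stable spiral

A = [[-11,-15],[6,7]]; det(A-λI) = λ^2 + 4λ + 13.
λ = -2 ± 3i: negative real part.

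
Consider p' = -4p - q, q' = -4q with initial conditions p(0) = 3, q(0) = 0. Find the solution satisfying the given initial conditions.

p(t) = 3e^(-4t), q(t) = 0

Coefficient matrix A = [[-4, -1], [0, -4]].
Characteristic polynomial det(A - λI) = λ^2 + 8λ + 16 = 0.
Single eigenvalue λ = -4 with algebraic multiplicity 2.
Eigenvector v = (-1,0); generalized eigenvector w with (A-λI)w=v is (-3,1).
General solution: e^(-4t)[C_1·v + C_2·(t·v + w)].
Applying p(0)=3, q(0)=0 gives C_1=-3, C_2=0.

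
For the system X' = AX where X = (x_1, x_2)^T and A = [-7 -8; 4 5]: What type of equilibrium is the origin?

saddle

A = [[-7,-8],[4,5]]; det(A-λI) = λ^2 + 2λ - 3.
λ = -3, 1: opposite signs.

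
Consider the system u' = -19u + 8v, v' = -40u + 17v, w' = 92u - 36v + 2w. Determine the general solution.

u(t) = K_1e^(-3t) + 2K_3e^(t), v(t) = 2K_1e^(-3t) + 5K_3e^(t), w(t) = -4K_1e^(-3t) + K_2e^(2t) - 4K_3e^(t)

Coefficient matrix A = [[-19, 8, 0], [-40, 17, 0], [92, -36, 2]].
det(A - λI) = 0 gives eigenvalues λ = -3, 2, 1.
For λ=-3: eigenvector (1,2,-4).
For λ=2: eigenvector (0,0,1).
For λ=1: eigenvector (2,5,-4).
General solution: K_1e^(-3t)(1,2,-4) + K_2e^(2t)(0,0,1) + K_3e^(t)(2,5,-4).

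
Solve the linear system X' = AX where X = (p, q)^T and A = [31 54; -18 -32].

Coefficient matrix A = [[31, 54], [-18, -32]].
Characteristic polynomial det(A - λI) = λ^2 + λ - 20 = 0.
Eigenvalues λ = 4, -5.
For λ=4: (A-λI) row 1 is [27, 54], so an eigenvector is (-2, 1).
For λ=-5: (A-λI) row 1 is [36, 54], so an eigenvector is (3, -2).
General solution: c_1e^(4t)(-2,1) + c_2e^(-5t)(3,-2).

p(t) = -2c_1e^(4t) + 3c_2e^(-5t), q(t) = c_1e^(4t) - 2c_2e^(-5t)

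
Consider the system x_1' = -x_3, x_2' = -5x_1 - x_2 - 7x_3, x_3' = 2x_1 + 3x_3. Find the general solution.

x_1(t) = c_2e^(2t) - c_3e^(t), x_2(t) = c_1e^(-t) + 3c_2e^(2t) - c_3e^(t), x_3(t) = -2c_2e^(2t) + c_3e^(t)

Coefficient matrix A = [[0, 0, -1], [-5, -1, -7], [2, 0, 3]].
det(A - λI) = 0 gives eigenvalues λ = -1, 2, 1.
For λ=-1: eigenvector (0,1,0).
For λ=2: eigenvector (1,3,-2).
For λ=1: eigenvector (-1,-1,1).
General solution: c_1e^(-t)(0,1,0) + c_2e^(2t)(1,3,-2) + c_3e^(t)(-1,-1,1).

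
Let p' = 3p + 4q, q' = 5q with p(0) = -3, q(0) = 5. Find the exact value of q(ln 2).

A = [[3,4],[0,5]]; eigenvalues λ = 3, 5.
Eigenvectors: (-1,0) for λ=3, (-2,-1) for λ=5.
From the initial condition, c_1 = 13, c_2 = -5.
q(ln 2) = (13)(2^3)(0) + (-5)(2^5)(-1) = 160.

160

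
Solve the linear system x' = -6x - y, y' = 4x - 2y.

Coefficient matrix A = [[-6, -1], [4, -2]].
Characteristic polynomial det(A - λI) = λ^2 + 8λ + 16 = 0.
Single eigenvalue λ = -4 with algebraic multiplicity 2.
Eigenvector v = (-1,2); generalized eigenvector w with (A-λI)w=v is (1,-1).
General solution: e^(-4t)[K_1·v + K_2·(t·v + w)].

x(t) = -K_1e^(-4t) - K_2te^(-4t) + K_2e^(-4t), y(t) = 2K_1e^(-4t) + 2K_2te^(-4t) - K_2e^(-4t)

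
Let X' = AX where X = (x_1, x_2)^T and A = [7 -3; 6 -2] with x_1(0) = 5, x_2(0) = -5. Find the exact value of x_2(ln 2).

200

A = [[7,-3],[6,-2]]; eigenvalues λ = 4, 1.
Eigenvectors: (-1,-1) for λ=4, (1,2) for λ=1.
From the initial condition, c_1 = -15, c_2 = -10.
x_2(ln 2) = (-15)(2^4)(-1) + (-10)(2^1)(2) = 200.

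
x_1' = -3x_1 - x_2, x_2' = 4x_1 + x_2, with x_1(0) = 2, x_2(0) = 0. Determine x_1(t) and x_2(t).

x_1(t) = -4te^(-t) + 2e^(-t), x_2(t) = 8te^(-t)

Coefficient matrix A = [[-3, -1], [4, 1]].
Characteristic polynomial det(A - λI) = λ^2 + 2λ + 1 = 0.
Single eigenvalue λ = -1 with algebraic multiplicity 2.
Eigenvector v = (-1,2); generalized eigenvector w with (A-λI)w=v is (2,-3).
General solution: e^(-t)[K_1·v + K_2·(t·v + w)].
Applying x_1(0)=2, x_2(0)=0 gives K_1=6, K_2=4.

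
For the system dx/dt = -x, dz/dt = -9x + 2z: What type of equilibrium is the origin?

A = [[-1,0],[-9,2]]; det(A-λI) = λ^2 - λ - 2.
λ = -1, 2: opposite signs.

saddle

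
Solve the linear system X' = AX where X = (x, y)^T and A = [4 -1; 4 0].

Coefficient matrix A = [[4, -1], [4, 0]].
Characteristic polynomial det(A - λI) = λ^2 - 4λ + 4 = 0.
Single eigenvalue λ = 2 with algebraic multiplicity 2.
Eigenvector v = (-1,-2); generalized eigenvector w with (A-λI)w=v is (-2,-3).
General solution: e^(2t)[c_1·v + c_2·(t·v + w)].

x(t) = -c_1e^(2t) - c_2te^(2t) - 2c_2e^(2t), y(t) = -2c_1e^(2t) - 2c_2te^(2t) - 3c_2e^(2t)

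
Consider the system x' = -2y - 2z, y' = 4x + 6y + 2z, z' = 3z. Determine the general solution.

x(t) = -2K_1e^(3t) - K_2e^(4t) + K_3e^(2t), y(t) = 2K_1e^(3t) + 2K_2e^(4t) - K_3e^(2t), z(t) = K_1e^(3t)

Coefficient matrix A = [[0, -2, -2], [4, 6, 2], [0, 0, 3]].
det(A - λI) = 0 gives eigenvalues λ = 3, 4, 2.
For λ=3: eigenvector (-2,2,1).
For λ=4: eigenvector (-1,2,0).
For λ=2: eigenvector (1,-1,0).
General solution: K_1e^(3t)(-2,2,1) + K_2e^(4t)(-1,2,0) + K_3e^(2t)(1,-1,0).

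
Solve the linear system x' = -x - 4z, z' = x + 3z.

x(t) = 2K_1e^(t) + 2K_2te^(t) + 3K_2e^(t), z(t) = -K_1e^(t) - K_2te^(t) - 2K_2e^(t)

Coefficient matrix A = [[-1, -4], [1, 3]].
Characteristic polynomial det(A - λI) = λ^2 - 2λ + 1 = 0.
Single eigenvalue λ = 1 with algebraic multiplicity 2.
Eigenvector v = (2,-1); generalized eigenvector w with (A-λI)w=v is (3,-2).
General solution: e^(t)[K_1·v + K_2·(t·v + w)].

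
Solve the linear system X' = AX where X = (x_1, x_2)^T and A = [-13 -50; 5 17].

x_1(t) = -3c_1e^(2t)sin(5t) + c_1e^(2t)cos(5t) + c_2e^(2t)sin(5t) + 3c_2e^(2t)cos(5t), x_2(t) = c_1e^(2t)sin(5t) - c_2e^(2t)cos(5t)

Coefficient matrix A = [[-13, -50], [5, 17]].
Characteristic polynomial det(A - λI) = λ^2 - 4λ + 29 = 0.
Eigenvalues λ = 2 ± 5i (complex conjugate pair).
For λ=2+5i: an eigenvector is (1,0) - i(-3,1) = (1 + 3i, 0 - i).
A real fundamental pair from Re and Im of e^((2+5i)t)v: X_1 = e^(2t)(cos(5t)·(1,0) + sin(5t)·(-3,1)), X_2 = e^(2t)(sin(5t)·(1,0) - cos(5t)·(-3,1)).
General solution: c_1X_1 + c_2X_2.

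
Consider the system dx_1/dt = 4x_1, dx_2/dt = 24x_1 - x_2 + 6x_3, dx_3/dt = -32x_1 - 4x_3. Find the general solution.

Coefficient matrix A = [[4, 0, 0], [24, -1, 6], [-32, 0, -4]].
det(A - λI) = 0 gives eigenvalues λ = 4, -4, -1.
For λ=4: eigenvector (1,0,-4).
For λ=-4: eigenvector (0,-2,1).
For λ=-1: eigenvector (0,1,0).
General solution: K_1e^(4t)(1,0,-4) + K_2e^(-4t)(0,-2,1) + K_3e^(-t)(0,1,0).

x_1(t) = K_1e^(4t), x_2(t) = -2K_2e^(-4t) + K_3e^(-t), x_3(t) = -4K_1e^(4t) + K_2e^(-4t)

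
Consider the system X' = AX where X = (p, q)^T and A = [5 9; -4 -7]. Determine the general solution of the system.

p(t) = -3C_1e^(-t) - 3C_2te^(-t) + C_2e^(-t), q(t) = 2C_1e^(-t) + 2C_2te^(-t) - C_2e^(-t)

Coefficient matrix A = [[5, 9], [-4, -7]].
Characteristic polynomial det(A - λI) = λ^2 + 2λ + 1 = 0.
Single eigenvalue λ = -1 with algebraic multiplicity 2.
Eigenvector v = (-3,2); generalized eigenvector w with (A-λI)w=v is (1,-1).
General solution: e^(-t)[C_1·v + C_2·(t·v + w)].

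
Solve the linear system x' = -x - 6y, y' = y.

x(t) = -3c_1e^(t) - c_2e^(-t), y(t) = c_1e^(t)

Coefficient matrix A = [[-1, -6], [0, 1]].
Characteristic polynomial det(A - λI) = λ^2 - 1 = 0.
Eigenvalues λ = 1, -1.
For λ=1: (A-λI) row 1 is [-2, -6], so an eigenvector is (-3, 1).
For λ=-1: (A-λI) row 1 is [0, -6], so an eigenvector is (-1, 0).
General solution: c_1e^(t)(-3,1) + c_2e^(-t)(-1,0).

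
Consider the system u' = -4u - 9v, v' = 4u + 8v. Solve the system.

Coefficient matrix A = [[-4, -9], [4, 8]].
Characteristic polynomial det(A - λI) = λ^2 - 4λ + 4 = 0.
Single eigenvalue λ = 2 with algebraic multiplicity 2.
Eigenvector v = (-3,2); generalized eigenvector w with (A-λI)w=v is (2,-1).
General solution: e^(2t)[c_1·v + c_2·(t·v + w)].

u(t) = -3c_1e^(2t) - 3c_2te^(2t) + 2c_2e^(2t), v(t) = 2c_1e^(2t) + 2c_2te^(2t) - c_2e^(2t)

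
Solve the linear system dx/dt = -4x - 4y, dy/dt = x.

x(t) = -2c_1e^(-2t) - 2c_2te^(-2t) - 3c_2e^(-2t), y(t) = c_1e^(-2t) + c_2te^(-2t) + 2c_2e^(-2t)

Coefficient matrix A = [[-4, -4], [1, 0]].
Characteristic polynomial det(A - λI) = λ^2 + 4λ + 4 = 0.
Single eigenvalue λ = -2 with algebraic multiplicity 2.
Eigenvector v = (-2,1); generalized eigenvector w with (A-λI)w=v is (-3,2).
General solution: e^(-2t)[c_1·v + c_2·(t·v + w)].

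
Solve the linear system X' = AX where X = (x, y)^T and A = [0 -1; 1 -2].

Coefficient matrix A = [[0, -1], [1, -2]].
Characteristic polynomial det(A - λI) = λ^2 + 2λ + 1 = 0.
Single eigenvalue λ = -1 with algebraic multiplicity 2.
Eigenvector v = (-1,-1); generalized eigenvector w with (A-λI)w=v is (0,1).
General solution: e^(-t)[C_1·v + C_2·(t·v + w)].

x(t) = -C_1e^(-t) - C_2te^(-t), y(t) = -C_1e^(-t) - C_2te^(-t) + C_2e^(-t)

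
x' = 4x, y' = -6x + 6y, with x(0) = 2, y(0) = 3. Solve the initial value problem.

Coefficient matrix A = [[4, 0], [-6, 6]].
Characteristic polynomial det(A - λI) = λ^2 - 10λ + 24 = 0.
Eigenvalues λ = 6, 4.
For λ=6: (A-λI) row 1 is [-2, 0], so an eigenvector is (0, 1).
For λ=4: (A-λI) row 2 is [-6, 2], so an eigenvector is (-1, -3).
General solution: C_1e^(6t)(0,1) + C_2e^(4t)(-1,-3).
Applying x(0)=2, y(0)=3 gives C_1=-3, C_2=-2.

x(t) = 2e^(4t), y(t) = -3e^(6t) + 6e^(4t)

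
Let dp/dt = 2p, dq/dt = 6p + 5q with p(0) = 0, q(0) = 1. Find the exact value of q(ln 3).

243

A = [[2,0],[6,5]]; eigenvalues λ = 5, 2.
Eigenvectors: (0,-1) for λ=5, (-1,2) for λ=2.
From the initial condition, c_1 = -1, c_2 = 0.
q(ln 3) = (-1)(3^5)(-1) + (0)(3^2)(2) = 243.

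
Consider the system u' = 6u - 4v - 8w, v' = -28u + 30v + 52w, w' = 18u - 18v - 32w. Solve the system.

Coefficient matrix A = [[6, -4, -8], [-28, 30, 52], [18, -18, -32]].
det(A - λI) = 0 gives eigenvalues λ = 2, 4, -2.
For λ=2: eigenvector (1,1,0).
For λ=4: eigenvector (0,-2,1).
For λ=-2: eigenvector (1,-4,3).
General solution: K_1e^(2t)(1,1,0) + K_2e^(4t)(0,-2,1) + K_3e^(-2t)(1,-4,3).

u(t) = K_1e^(2t) + K_3e^(-2t), v(t) = K_1e^(2t) - 2K_2e^(4t) - 4K_3e^(-2t), w(t) = K_2e^(4t) + 3K_3e^(-2t)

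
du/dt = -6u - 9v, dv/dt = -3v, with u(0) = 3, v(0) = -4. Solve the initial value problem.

Coefficient matrix A = [[-6, -9], [0, -3]].
Characteristic polynomial det(A - λI) = λ^2 + 9λ + 18 = 0.
Eigenvalues λ = -3, -6.
For λ=-3: (A-λI) row 1 is [-3, -9], so an eigenvector is (3, -1).
For λ=-6: (A-λI) row 1 is [0, -9], so an eigenvector is (1, 0).
General solution: c_1e^(-3t)(3,-1) + c_2e^(-6t)(1,0).
Applying u(0)=3, v(0)=-4 gives c_1=4, c_2=-9.

u(t) = 12e^(-3t) - 9e^(-6t), v(t) = -4e^(-3t)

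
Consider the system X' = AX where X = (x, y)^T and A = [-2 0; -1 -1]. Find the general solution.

x(t) = c_2e^(-2t), y(t) = -c_1e^(-t) + c_2e^(-2t)

Coefficient matrix A = [[-2, 0], [-1, -1]].
Characteristic polynomial det(A - λI) = λ^2 + 3λ + 2 = 0.
Eigenvalues λ = -1, -2.
For λ=-1: (A-λI) row 1 is [-1, 0], so an eigenvector is (0, -1).
For λ=-2: (A-λI) row 2 is [-1, 1], so an eigenvector is (1, 1).
General solution: c_1e^(-t)(0,-1) + c_2e^(-2t)(1,1).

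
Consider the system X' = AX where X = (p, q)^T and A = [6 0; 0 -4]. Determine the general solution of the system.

Coefficient matrix A = [[6, 0], [0, -4]].
Characteristic polynomial det(A - λI) = λ^2 - 2λ - 24 = 0.
Eigenvalues λ = -4, 6.
For λ=-4: (A-λI) row 1 is [10, 0], so an eigenvector is (0, -1).
For λ=6: (A-λI) row 2 is [0, -10], so an eigenvector is (1, 0).
General solution: c_1e^(-4t)(0,-1) + c_2e^(6t)(1,0).

p(t) = c_2e^(6t), q(t) = -c_1e^(-4t)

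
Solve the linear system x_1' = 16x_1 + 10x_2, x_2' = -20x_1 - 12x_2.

x_1(t) = C_1e^(2t)sin(2t) - 2C_1e^(2t)cos(2t) - 2C_2e^(2t)sin(2t) - C_2e^(2t)cos(2t), x_2(t) = -C_1e^(2t)sin(2t) + 3C_1e^(2t)cos(2t) + 3C_2e^(2t)sin(2t) + C_2e^(2t)cos(2t)

Coefficient matrix A = [[16, 10], [-20, -12]].
Characteristic polynomial det(A - λI) = λ^2 - 4λ + 8 = 0.
Eigenvalues λ = 2 ± 2i (complex conjugate pair).
For λ=2+2i: an eigenvector is (-2,3) - i(1,-1) = (-2 - i, 3 + i).
A real fundamental pair from Re and Im of e^((2+2i)t)v: X_1 = e^(2t)(cos(2t)·(-2,3) + sin(2t)·(1,-1)), X_2 = e^(2t)(sin(2t)·(-2,3) - cos(2t)·(1,-1)).
General solution: C_1X_1 + C_2X_2.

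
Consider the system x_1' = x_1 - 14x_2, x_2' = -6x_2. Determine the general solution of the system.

x_1(t) = C_1e^(t) + 2C_2e^(-6t), x_2(t) = C_2e^(-6t)

Coefficient matrix A = [[1, -14], [0, -6]].
Characteristic polynomial det(A - λI) = λ^2 + 5λ - 6 = 0.
Eigenvalues λ = 1, -6.
For λ=1: (A-λI) row 1 is [0, -14], so an eigenvector is (1, 0).
For λ=-6: (A-λI) row 1 is [7, -14], so an eigenvector is (2, 1).
General solution: C_1e^(t)(1,0) + C_2e^(-6t)(2,1).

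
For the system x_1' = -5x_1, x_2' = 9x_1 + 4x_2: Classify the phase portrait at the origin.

A = [[-5,0],[9,4]]; det(A-λI) = λ^2 + λ - 20.
λ = -5, 4: opposite signs.

saddle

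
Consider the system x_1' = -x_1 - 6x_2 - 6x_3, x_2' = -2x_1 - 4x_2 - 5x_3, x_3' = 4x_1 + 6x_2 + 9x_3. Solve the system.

Coefficient matrix A = [[-1, -6, -6], [-2, -4, -5], [4, 6, 9]].
det(A - λI) = 0 gives eigenvalues λ = 2, 3, -1.
For λ=2: eigenvector (-2,-1,2).
For λ=3: eigenvector (-3,-2,4).
For λ=-1: eigenvector (-1,-1,1).
General solution: c_1e^(2t)(-2,-1,2) + c_2e^(3t)(-3,-2,4) + c_3e^(-t)(-1,-1,1).

x_1(t) = -2c_1e^(2t) - 3c_2e^(3t) - c_3e^(-t), x_2(t) = -c_1e^(2t) - 2c_2e^(3t) - c_3e^(-t), x_3(t) = 2c_1e^(2t) + 4c_2e^(3t) + c_3e^(-t)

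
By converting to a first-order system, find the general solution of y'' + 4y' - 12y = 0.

y(t) = c_1e^(2t) + c_2e^(-6t)

Let x_1 = y, x_2 = y'. Then x_1' = x_2 and x_2' = 12x_1 - 4x_2.
A = [[0,1],[12,-4]]; det(A-λI) = λ^2 + 4λ - 12.
Eigenvalues λ = 2, -6 with eigenvectors (1,2), (1,-6).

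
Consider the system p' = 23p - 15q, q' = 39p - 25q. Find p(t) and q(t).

Coefficient matrix A = [[23, -15], [39, -25]].
Characteristic polynomial det(A - λI) = λ^2 + 2λ + 10 = 0.
Eigenvalues λ = -1 ± 3i (complex conjugate pair).
For λ=-1+3i: an eigenvector is (2,3) - i(1,2) = (2 - i, 3 - 2i).
A real fundamental pair from Re and Im of e^((-1+3i)t)v: X_1 = e^(-t)(cos(3t)·(2,3) + sin(3t)·(1,2)), X_2 = e^(-t)(sin(3t)·(2,3) - cos(3t)·(1,2)).
General solution: K_1X_1 + K_2X_2.

p(t) = K_1e^(-t)sin(3t) + 2K_1e^(-t)cos(3t) + 2K_2e^(-t)sin(3t) - K_2e^(-t)cos(3t), q(t) = 2K_1e^(-t)sin(3t) + 3K_1e^(-t)cos(3t) + 3K_2e^(-t)sin(3t) - 2K_2e^(-t)cos(3t)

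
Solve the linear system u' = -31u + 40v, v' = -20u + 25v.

u(t) = c_1e^(-3t)sin(4t) - 3c_1e^(-3t)cos(4t) - 3c_2e^(-3t)sin(4t) - c_2e^(-3t)cos(4t), v(t) = c_1e^(-3t)sin(4t) - 2c_1e^(-3t)cos(4t) - 2c_2e^(-3t)sin(4t) - c_2e^(-3t)cos(4t)

Coefficient matrix A = [[-31, 40], [-20, 25]].
Characteristic polynomial det(A - λI) = λ^2 + 6λ + 25 = 0.
Eigenvalues λ = -3 ± 4i (complex conjugate pair).
For λ=-3+4i: an eigenvector is (-3,-2) - i(1,1) = (-3 - i, -2 - i).
A real fundamental pair from Re and Im of e^((-3+4i)t)v: X_1 = e^(-3t)(cos(4t)·(-3,-2) + sin(4t)·(1,1)), X_2 = e^(-3t)(sin(4t)·(-3,-2) - cos(4t)·(1,1)).
General solution: c_1X_1 + c_2X_2.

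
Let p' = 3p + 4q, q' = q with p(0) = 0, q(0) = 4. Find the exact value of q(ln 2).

8

A = [[3,4],[0,1]]; eigenvalues λ = 1, 3.
Eigenvectors: (2,-1) for λ=1, (1,0) for λ=3.
From the initial condition, c_1 = -4, c_2 = 8.
q(ln 2) = (-4)(2^1)(-1) + (8)(2^3)(0) = 8.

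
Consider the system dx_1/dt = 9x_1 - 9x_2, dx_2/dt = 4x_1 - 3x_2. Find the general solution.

Coefficient matrix A = [[9, -9], [4, -3]].
Characteristic polynomial det(A - λI) = λ^2 - 6λ + 9 = 0.
Single eigenvalue λ = 3 with algebraic multiplicity 2.
Eigenvector v = (-3,-2); generalized eigenvector w with (A-λI)w=v is (1,1).
General solution: e^(3t)[K_1·v + K_2·(t·v + w)].

x_1(t) = -3K_1e^(3t) - 3K_2te^(3t) + K_2e^(3t), x_2(t) = -2K_1e^(3t) - 2K_2te^(3t) + K_2e^(3t)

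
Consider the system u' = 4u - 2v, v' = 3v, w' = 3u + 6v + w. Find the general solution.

Coefficient matrix A = [[4, -2, 0], [0, 3, 0], [3, 6, 1]].
det(A - λI) = 0 gives eigenvalues λ = 4, 1, 3.
For λ=4: eigenvector (1,0,1).
For λ=1: eigenvector (0,0,1).
For λ=3: eigenvector (2,1,6).
General solution: K_1e^(4t)(1,0,1) + K_2e^(t)(0,0,1) + K_3e^(3t)(2,1,6).

u(t) = K_1e^(4t) + 2K_3e^(3t), v(t) = K_3e^(3t), w(t) = K_1e^(4t) + K_2e^(t) + 6K_3e^(3t)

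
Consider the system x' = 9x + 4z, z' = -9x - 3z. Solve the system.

Coefficient matrix A = [[9, 4], [-9, -3]].
Characteristic polynomial det(A - λI) = λ^2 - 6λ + 9 = 0.
Single eigenvalue λ = 3 with algebraic multiplicity 2.
Eigenvector v = (2,-3); generalized eigenvector w with (A-λI)w=v is (-1,2).
General solution: e^(3t)[C_1·v + C_2·(t·v + w)].

x(t) = 2C_1e^(3t) + 2C_2te^(3t) - C_2e^(3t), z(t) = -3C_1e^(3t) - 3C_2te^(3t) + 2C_2e^(3t)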